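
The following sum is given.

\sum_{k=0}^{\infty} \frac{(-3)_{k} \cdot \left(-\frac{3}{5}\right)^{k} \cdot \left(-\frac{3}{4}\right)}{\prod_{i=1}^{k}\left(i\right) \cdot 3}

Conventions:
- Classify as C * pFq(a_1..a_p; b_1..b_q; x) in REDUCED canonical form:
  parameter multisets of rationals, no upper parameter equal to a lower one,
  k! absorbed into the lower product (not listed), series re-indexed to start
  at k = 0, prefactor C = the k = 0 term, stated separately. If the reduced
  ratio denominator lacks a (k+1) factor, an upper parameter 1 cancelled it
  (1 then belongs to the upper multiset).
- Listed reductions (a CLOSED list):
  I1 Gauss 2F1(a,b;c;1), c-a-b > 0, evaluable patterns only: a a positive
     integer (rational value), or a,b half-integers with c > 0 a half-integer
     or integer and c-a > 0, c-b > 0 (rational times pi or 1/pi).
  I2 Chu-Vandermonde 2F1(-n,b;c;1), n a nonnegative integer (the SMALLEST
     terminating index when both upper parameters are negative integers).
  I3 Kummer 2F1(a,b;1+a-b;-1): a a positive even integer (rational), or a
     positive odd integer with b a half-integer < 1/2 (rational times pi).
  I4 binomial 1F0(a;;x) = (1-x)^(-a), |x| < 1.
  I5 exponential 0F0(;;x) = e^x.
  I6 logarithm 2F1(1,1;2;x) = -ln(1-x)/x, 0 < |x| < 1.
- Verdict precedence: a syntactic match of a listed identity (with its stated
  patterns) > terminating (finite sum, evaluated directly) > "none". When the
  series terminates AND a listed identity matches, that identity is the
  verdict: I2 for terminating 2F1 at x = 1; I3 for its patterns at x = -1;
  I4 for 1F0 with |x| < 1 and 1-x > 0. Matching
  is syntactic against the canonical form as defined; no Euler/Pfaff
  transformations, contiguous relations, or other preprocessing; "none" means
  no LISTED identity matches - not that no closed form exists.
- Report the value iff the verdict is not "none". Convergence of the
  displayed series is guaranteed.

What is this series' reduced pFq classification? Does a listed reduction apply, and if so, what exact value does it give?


Reduced: x = -\frac{3}{5}, 1F0, upper = {-3}, lower = {-}, C = -\frac{1}{4}. Verdict: the binomial series (I4) matches (the 1F0 binomial series: exponent 3, x = -\frac{3}{5}). Exact value: -\frac{128}{125}.

First insight: t_0 = -\frac{1}{4} here, and the product of the first k integers (prefactor -1/4) is k!.
Adjacent-term ratio: r(k) = -\frac{3}{5} * (k-3) / [(k+1)] - rational in k. x = -\frac{3}{5}; t_0 = -\frac{1}{4}; negate the roots.


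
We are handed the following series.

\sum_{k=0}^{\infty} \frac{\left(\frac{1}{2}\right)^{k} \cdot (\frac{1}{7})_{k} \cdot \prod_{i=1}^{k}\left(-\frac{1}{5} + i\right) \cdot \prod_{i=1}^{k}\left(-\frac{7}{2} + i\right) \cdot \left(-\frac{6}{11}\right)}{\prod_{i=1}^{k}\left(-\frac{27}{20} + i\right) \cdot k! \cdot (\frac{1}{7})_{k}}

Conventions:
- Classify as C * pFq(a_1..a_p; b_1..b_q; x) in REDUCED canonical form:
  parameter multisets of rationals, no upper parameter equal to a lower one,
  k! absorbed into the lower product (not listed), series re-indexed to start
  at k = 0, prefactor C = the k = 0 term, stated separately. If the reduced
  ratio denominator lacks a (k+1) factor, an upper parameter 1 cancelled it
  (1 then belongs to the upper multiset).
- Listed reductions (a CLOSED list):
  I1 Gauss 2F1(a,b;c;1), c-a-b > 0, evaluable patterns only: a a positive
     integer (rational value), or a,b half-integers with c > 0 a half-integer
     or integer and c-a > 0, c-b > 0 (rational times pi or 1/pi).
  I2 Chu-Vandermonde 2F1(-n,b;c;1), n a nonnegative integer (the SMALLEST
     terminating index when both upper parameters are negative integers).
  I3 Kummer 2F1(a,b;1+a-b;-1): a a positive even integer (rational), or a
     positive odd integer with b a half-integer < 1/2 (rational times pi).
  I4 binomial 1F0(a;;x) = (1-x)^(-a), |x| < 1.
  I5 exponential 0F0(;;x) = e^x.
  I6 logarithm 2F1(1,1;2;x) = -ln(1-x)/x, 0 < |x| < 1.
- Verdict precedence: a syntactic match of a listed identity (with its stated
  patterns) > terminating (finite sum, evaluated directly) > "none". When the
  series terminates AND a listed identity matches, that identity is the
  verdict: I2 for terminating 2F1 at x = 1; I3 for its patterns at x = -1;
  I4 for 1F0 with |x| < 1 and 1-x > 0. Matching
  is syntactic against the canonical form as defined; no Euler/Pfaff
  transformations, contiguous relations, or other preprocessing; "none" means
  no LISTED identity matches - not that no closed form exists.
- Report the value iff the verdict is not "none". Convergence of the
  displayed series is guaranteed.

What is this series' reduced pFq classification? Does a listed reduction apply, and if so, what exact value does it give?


The series (x = \frac{1}{2}) is 2F1: upper {-\frac{5}{2}, \frac{4}{5}}, lower {-\frac{7}{20}}, prefactor -\frac{6}{11}. Verdict: none - at argument \frac{1}{2} the multisets {-\frac{5}{2}, \frac{4}{5}} ; {-\frac{7}{20}} match no listed identity.

The tell: t_0 = -\frac{6}{11} here, and the parameter 1/7 appears in both the upper and lower lists and cancels.
Adjacent-term ratio: r(k) = \frac{1}{2} * (k-\frac{5}{2}) (k+\frac{4}{5}) / [(k-\frac{7}{20}) (k+1)] - poly over poly, x = \frac{1}{2} from leading terms; C = -\frac{6}{11} at k = 0.


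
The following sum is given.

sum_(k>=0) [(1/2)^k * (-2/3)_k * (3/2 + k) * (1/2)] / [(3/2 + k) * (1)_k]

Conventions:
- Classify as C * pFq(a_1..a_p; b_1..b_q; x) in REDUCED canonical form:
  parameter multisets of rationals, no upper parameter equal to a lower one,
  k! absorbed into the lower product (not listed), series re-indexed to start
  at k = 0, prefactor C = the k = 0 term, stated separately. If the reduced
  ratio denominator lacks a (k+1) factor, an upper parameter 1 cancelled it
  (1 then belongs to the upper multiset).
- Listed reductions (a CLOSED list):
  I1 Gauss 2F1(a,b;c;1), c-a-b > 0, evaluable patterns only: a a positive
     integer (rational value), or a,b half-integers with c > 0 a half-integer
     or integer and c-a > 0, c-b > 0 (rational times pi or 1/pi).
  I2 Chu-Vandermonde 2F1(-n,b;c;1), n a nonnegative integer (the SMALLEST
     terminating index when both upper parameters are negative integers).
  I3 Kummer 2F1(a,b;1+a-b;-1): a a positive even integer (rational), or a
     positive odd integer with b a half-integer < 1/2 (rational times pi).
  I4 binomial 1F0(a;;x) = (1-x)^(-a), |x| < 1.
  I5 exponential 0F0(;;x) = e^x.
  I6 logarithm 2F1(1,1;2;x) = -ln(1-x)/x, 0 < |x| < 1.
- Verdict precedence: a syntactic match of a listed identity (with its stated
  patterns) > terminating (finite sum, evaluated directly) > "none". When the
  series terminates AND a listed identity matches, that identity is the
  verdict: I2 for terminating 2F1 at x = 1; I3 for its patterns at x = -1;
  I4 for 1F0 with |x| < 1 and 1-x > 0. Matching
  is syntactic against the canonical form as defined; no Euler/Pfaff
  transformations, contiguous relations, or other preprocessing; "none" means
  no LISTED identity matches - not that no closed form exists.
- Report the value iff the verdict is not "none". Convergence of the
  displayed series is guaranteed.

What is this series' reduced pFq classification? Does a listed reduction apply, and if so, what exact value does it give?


Prefactor 1/2, argument 1/2: 1F0 with upper {-2/3} over lower {-}. Verdict: the I4 binomial reduction applies (the 1F0 binomial series: exponent 2/3, x = 1/2). Hence: (1/2) * (1/2)^(2/3).

The tell: t_0 being 1/2, (1)_k (C = 1/2, x = 1/2) is k! itself.
Step ratio: r(k) = (1/2) * (k-2/3) / [(k+1)] - rational; roots negated = parameters, x = (1/2), C = 1/2.


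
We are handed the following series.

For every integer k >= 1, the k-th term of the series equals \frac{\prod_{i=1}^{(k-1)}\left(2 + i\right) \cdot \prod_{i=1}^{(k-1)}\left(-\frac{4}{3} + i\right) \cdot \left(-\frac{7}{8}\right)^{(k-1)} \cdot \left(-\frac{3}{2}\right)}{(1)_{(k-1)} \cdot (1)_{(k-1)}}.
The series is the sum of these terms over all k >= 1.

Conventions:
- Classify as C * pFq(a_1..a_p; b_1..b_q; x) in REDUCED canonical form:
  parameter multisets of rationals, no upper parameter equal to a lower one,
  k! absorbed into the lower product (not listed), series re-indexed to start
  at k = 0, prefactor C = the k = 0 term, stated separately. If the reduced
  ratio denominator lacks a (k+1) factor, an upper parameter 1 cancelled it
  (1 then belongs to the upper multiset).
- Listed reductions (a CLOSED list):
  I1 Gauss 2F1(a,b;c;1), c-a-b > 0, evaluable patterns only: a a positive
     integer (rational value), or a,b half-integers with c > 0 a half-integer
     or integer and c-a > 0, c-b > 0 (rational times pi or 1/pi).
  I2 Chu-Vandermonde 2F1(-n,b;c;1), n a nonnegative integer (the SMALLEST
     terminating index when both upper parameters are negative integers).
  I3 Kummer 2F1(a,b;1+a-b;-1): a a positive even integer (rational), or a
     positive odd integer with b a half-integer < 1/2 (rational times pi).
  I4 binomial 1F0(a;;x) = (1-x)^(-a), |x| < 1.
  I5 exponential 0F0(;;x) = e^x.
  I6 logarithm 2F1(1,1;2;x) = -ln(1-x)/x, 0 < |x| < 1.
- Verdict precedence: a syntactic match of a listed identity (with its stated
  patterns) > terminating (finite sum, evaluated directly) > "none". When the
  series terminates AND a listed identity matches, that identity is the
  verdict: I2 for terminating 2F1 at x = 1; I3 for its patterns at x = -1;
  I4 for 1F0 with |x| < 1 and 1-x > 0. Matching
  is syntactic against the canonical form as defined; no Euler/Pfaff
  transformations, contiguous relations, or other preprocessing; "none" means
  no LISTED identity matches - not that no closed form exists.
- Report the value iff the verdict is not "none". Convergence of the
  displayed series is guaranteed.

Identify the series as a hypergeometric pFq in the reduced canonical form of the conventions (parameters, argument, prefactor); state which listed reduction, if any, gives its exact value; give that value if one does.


The series (x = -\frac{7}{8}) is 2F1: upper {-\frac{1}{3}, 3}, lower {1}, prefactor -\frac{3}{2}. Verdict: none. No listed pattern accepts 2F1(-\frac{1}{3}, 3; 1; -\frac{7}{8}).

Key step: from the first term -\frac{3}{2}: (1)_k (C = -3/2, x = -7/8) is k! itself.
Adjacent-term ratio: r(k) = -\frac{7}{8} * (k-\frac{1}{3}) (k+3) / [(k+1) (k+1)] - rational in k, leading ratio -\frac{7}{8}; with t_0 = -\frac{3}{2}, classification follows.


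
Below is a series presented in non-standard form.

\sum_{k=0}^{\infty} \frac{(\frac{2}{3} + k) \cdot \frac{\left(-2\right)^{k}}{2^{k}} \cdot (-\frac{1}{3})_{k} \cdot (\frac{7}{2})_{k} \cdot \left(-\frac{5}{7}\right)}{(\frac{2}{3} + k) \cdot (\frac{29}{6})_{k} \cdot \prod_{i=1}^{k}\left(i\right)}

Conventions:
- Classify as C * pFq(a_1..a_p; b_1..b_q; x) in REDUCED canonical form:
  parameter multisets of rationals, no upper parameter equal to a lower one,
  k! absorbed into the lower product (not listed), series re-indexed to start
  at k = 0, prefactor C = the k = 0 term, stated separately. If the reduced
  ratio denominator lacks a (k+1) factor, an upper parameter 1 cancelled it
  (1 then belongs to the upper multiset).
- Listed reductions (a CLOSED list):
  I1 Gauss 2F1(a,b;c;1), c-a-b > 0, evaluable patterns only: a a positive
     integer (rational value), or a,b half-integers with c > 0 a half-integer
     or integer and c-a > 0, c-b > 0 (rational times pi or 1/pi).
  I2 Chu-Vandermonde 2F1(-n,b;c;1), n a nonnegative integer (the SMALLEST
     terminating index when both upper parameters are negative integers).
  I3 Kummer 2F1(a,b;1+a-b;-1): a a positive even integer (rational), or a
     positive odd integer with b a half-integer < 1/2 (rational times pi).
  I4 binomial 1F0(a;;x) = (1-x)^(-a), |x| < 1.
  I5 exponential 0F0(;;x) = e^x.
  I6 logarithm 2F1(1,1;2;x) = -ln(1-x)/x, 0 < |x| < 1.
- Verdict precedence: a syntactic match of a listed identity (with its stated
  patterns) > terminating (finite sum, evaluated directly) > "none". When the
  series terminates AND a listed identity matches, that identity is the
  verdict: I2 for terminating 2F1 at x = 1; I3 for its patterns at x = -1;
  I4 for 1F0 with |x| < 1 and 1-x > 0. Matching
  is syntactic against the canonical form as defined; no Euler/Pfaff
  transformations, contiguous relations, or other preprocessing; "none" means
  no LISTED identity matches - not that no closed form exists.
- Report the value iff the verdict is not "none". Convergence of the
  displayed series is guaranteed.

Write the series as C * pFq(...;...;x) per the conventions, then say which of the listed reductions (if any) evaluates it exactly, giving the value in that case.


Prefactor -\frac{5}{7}, argument -1: 2F1 with upper {-\frac{1}{3}, \frac{7}{2}} over lower {\frac{29}{6}}. Verdict: none - at argument -1 the multisets {-\frac{1}{3}, \frac{7}{2}} ; {\frac{29}{6}} match no listed identity.

First insight: t_0 being -\frac{5}{7}, the two k-th powers (C = -5/7, x = -1) combine into one argument.
Term ratio: r(k) = -1 * (k-\frac{1}{3}) (k+\frac{7}{2}) / [(k+\frac{29}{6}) (k+1)] - rational in k, leading ratio -1; with t_0 = -\frac{5}{7}, classification follows.


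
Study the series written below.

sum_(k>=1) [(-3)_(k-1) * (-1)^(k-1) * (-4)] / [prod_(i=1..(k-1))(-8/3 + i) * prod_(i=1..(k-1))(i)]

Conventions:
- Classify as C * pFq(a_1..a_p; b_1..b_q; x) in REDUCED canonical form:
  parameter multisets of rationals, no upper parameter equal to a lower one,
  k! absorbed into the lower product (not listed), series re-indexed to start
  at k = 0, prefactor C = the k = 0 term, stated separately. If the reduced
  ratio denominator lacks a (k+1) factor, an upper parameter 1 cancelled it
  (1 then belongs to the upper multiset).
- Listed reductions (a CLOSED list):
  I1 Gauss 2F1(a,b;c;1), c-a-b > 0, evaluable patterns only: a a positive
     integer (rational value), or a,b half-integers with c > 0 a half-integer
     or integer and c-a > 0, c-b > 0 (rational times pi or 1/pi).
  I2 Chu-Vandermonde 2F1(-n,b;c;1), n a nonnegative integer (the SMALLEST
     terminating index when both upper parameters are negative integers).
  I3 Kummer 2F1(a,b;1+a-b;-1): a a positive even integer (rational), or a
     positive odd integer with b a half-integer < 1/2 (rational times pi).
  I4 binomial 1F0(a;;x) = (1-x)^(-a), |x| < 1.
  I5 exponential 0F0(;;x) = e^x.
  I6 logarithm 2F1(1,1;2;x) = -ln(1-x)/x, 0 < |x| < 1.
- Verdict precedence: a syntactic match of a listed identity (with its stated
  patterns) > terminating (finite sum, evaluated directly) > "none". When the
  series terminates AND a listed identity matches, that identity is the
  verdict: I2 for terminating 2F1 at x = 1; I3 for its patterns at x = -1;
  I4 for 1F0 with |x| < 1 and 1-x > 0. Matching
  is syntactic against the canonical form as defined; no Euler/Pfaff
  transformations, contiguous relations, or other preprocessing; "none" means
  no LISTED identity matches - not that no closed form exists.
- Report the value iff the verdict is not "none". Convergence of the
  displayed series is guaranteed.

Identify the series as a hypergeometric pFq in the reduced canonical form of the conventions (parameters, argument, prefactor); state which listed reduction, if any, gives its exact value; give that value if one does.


This is -4 * 1F1(-3; -5/3; -1) in reduced canonical form. Verdict: terminating (-3 upstairs). 4 nonzero terms in all; added directly. Its exact value is -92/5.

Key step: t_0 being -4, the product of the first k integers (C = -4, x = -1) is k!.
Adjacent-term ratio: r(k) = (-1) * (k-3) / [(k-5/3) (k+1)] ; factor over Q: parameters, x = (-1), and C = -4.


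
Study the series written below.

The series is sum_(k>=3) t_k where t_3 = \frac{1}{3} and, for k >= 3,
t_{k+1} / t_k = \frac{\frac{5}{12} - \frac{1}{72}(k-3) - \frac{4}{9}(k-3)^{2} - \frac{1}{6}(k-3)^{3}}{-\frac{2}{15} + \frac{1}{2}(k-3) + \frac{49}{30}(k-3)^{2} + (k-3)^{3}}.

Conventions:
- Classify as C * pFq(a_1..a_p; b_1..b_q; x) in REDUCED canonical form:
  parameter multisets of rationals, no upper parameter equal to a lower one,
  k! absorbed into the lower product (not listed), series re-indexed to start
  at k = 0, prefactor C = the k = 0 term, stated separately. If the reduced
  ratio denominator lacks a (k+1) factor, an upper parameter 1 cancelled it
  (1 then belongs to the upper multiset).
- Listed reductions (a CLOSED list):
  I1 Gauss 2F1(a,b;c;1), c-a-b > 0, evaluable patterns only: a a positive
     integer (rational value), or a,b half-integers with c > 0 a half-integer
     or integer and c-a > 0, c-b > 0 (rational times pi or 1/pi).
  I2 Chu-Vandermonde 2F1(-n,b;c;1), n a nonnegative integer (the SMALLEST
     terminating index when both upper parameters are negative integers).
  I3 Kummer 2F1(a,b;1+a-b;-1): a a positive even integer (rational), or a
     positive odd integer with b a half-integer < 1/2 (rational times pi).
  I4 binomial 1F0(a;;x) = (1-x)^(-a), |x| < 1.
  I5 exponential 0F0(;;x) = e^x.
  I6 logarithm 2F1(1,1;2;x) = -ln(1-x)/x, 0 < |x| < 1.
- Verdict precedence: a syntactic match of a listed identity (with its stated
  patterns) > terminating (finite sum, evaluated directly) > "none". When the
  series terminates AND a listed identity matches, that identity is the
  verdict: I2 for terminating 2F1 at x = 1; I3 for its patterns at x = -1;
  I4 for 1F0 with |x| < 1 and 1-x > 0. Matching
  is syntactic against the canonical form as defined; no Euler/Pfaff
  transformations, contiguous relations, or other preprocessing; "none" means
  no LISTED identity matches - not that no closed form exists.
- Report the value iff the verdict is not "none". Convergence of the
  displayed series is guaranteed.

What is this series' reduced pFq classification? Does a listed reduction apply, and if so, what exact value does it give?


With C = \frac{1}{3}: the canonical form is 3F2(-\frac{5}{6}, \frac{3}{2}, 2; -\frac{1}{6}, \frac{4}{5}; -\frac{1}{6}). Verdict: none - at argument -\frac{1}{6} the multisets {-\frac{5}{6}, \frac{3}{2}, 2} ; {-\frac{1}{6}, \frac{4}{5}} match no listed identity.

Structural cue: x = -\frac{1}{6} and roots of the ratio polynomials (C = 1/3, x = -1/6) are the negated parameters.
Adjacent-term ratio: r(k) = -\frac{1}{6} * (k-\frac{5}{6}) (k+\frac{3}{2}) (k+2) / [(k-\frac{1}{6}) (k+\frac{4}{5}) (k+1)] - rational; roots negated = parameters, x = -\frac{1}{6}, C = \frac{1}{3}.


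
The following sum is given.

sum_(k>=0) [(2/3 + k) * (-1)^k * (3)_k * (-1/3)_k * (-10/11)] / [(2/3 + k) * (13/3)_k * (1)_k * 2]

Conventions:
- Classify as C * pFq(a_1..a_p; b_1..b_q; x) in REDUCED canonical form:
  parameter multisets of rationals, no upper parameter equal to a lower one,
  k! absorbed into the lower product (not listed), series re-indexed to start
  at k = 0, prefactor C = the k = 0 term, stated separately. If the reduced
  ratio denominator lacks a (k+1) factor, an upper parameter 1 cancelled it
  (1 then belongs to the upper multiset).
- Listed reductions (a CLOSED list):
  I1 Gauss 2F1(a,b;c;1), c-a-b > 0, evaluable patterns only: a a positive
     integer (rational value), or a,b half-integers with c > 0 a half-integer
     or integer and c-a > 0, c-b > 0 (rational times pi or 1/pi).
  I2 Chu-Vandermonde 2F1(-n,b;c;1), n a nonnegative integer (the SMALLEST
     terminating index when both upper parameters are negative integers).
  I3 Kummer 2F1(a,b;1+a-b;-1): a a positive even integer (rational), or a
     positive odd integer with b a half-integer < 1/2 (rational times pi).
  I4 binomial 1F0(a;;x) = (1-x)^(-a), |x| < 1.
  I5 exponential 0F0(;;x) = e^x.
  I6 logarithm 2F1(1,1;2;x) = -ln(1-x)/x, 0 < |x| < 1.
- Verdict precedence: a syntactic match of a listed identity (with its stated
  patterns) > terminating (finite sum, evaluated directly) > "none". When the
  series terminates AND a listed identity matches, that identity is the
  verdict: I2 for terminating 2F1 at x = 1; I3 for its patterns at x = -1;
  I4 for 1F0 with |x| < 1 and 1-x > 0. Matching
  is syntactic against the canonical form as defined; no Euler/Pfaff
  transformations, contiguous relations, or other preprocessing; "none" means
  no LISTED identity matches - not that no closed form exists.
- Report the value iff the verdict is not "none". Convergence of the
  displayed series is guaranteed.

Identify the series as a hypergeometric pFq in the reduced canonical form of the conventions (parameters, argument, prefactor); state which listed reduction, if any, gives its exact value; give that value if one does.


Canonical form: C = -5/11 times 2F1 with upper {-1/3, 3}, lower {13/3}, x = -1. Verdict: none (x = -1): each listed identity misses the multisets {-1/3, 3} ; {13/3}.

Key step: t_0 = -5/11 here, and (1)_k (C = -5/11) is k! itself.
Adjacent-term ratio: r(k) = (-1) * (k-1/3) (k+3) / [(k+13/3) (k+1)] ; factor over Q: parameters, x = (-1), and C = -5/11.


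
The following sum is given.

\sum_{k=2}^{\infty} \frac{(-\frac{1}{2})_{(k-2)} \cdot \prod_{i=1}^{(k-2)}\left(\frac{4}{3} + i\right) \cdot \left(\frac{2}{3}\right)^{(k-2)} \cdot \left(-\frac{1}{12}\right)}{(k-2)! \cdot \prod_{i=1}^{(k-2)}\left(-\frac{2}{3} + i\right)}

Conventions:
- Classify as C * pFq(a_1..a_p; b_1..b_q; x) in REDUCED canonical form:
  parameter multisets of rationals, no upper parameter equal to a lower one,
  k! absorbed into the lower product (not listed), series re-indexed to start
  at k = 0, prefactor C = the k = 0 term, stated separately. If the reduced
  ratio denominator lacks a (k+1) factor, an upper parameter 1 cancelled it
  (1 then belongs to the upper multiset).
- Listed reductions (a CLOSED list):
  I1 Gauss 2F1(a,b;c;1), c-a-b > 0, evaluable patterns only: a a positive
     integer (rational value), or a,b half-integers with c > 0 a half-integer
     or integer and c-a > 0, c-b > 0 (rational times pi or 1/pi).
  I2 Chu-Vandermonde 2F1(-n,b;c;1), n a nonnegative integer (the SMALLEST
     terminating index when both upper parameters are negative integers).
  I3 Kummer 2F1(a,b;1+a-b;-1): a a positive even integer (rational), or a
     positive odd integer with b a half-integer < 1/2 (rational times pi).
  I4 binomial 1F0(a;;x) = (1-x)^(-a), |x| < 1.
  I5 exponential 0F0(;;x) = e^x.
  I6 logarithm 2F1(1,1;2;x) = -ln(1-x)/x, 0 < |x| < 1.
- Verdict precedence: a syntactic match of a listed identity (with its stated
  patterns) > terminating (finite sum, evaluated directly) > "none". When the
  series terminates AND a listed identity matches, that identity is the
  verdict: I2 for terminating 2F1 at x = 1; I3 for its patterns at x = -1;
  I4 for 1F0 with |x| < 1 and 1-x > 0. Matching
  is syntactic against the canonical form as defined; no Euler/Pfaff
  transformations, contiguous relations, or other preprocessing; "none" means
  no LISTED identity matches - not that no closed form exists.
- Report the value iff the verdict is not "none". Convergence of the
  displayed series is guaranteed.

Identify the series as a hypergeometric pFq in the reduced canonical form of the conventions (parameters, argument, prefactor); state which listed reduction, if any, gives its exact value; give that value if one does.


The series (x = \frac{2}{3}) is 2F1: upper {-\frac{1}{2}, \frac{7}{3}}, lower {\frac{1}{3}}, prefactor -\frac{1}{12}. Verdict: no listed reduction: x = \frac{2}{3} and upper {-\frac{1}{2}, \frac{7}{3}} fail every I1-I6 pattern.

Key observation: t_0 being -\frac{1}{12}, the running product (C = -1/12, x = 2/3) telescopes to a rising factorial.
Consecutive-term ratio: r(k) = \frac{2}{3} * (k-\frac{1}{2}) (k+\frac{7}{3}) / [(k+\frac{1}{3}) (k+1)] - rational; roots negated = parameters, x = \frac{2}{3}, C = -\frac{1}{12}.


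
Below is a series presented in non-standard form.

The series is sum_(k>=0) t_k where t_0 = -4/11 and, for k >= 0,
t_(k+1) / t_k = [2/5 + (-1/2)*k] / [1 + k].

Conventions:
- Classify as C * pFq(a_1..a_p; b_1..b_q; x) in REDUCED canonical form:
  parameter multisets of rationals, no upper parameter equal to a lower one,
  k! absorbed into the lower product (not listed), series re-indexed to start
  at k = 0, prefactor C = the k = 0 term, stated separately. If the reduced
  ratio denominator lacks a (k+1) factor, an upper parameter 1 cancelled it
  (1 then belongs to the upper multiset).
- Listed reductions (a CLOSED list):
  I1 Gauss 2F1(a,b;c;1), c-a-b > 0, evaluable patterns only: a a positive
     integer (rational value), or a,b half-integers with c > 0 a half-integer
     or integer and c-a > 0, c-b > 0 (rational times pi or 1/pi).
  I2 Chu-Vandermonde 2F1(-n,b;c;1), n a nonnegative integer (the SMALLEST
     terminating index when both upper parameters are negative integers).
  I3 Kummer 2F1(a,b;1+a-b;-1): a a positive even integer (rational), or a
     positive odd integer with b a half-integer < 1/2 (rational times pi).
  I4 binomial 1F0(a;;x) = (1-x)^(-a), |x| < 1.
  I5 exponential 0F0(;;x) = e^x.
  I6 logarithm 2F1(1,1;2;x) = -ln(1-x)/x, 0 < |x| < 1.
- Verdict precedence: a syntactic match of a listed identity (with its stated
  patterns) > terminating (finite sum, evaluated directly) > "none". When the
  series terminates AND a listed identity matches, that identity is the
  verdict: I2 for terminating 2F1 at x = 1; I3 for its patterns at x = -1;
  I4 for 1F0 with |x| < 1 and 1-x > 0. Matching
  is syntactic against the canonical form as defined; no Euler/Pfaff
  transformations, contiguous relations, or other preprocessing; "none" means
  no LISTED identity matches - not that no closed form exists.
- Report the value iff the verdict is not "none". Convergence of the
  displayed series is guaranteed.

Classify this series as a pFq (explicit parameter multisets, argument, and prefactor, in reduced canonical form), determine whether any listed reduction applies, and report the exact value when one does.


With C = -4/11: the canonical form is 1F0(-4/5; -; -1/2). Verdict: the I4 binomial reduction fires (the 1F0 binomial series: exponent 4/5, x = -1/2). Exact value: (-4/11) * (3/2)^(4/5).

Key step: from the first term -4/11: roots of the ratio polynomials (prefactor -4/11) are the negated parameters.
Consecutive-term ratio: r(k) = (-1/2) * (k-4/5) / [(k+1)] - rational in k. x = (-1/2); t_0 = -4/11; negate the roots.


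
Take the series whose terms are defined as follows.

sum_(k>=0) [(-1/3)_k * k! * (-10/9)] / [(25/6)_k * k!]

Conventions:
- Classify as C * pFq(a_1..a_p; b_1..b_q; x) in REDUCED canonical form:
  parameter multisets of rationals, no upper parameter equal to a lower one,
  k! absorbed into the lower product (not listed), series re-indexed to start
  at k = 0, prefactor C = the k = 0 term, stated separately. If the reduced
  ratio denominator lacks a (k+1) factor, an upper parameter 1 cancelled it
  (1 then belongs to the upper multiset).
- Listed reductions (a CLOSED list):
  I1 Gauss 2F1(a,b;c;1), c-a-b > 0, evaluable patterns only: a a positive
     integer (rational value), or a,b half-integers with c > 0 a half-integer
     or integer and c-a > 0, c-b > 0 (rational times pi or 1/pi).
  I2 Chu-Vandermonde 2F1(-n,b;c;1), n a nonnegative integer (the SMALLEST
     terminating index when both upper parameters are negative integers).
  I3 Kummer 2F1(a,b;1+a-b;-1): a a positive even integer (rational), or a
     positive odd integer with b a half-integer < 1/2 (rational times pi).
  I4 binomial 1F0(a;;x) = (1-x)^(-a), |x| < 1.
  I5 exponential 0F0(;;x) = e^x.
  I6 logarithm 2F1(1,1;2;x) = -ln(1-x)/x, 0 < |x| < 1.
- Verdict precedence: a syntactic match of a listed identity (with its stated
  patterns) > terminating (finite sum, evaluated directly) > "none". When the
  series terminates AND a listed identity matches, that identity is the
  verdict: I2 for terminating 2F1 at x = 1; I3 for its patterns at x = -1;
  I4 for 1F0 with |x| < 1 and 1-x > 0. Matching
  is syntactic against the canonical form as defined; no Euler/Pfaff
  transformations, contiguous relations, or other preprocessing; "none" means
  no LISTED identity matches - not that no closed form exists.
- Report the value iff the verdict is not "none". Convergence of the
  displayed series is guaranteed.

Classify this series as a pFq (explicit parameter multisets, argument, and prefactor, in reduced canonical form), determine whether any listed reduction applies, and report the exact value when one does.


Reduced: x = 1, 2F1, upper = {-1/3, 1}, lower = {25/6}, C = -10/9. Verdict: the Gauss summation I1 matches (x = 1: the Gamma ratio telescopes since c-a-b = 7/2 > 0 and a = 1 in Z>0). Value: -190/189.

The tell: x = 1 and the factorial ratio (prefactor -10/9) (k+a-1)!/(a-1)! is a rising factorial (a)_k.
Consecutive-term ratio: r(k) = 1 * (k-1/3) (k+1) / [(k+25/6) (k+1)] ; factor over Q: parameters, x = 1, and C = -10/9.


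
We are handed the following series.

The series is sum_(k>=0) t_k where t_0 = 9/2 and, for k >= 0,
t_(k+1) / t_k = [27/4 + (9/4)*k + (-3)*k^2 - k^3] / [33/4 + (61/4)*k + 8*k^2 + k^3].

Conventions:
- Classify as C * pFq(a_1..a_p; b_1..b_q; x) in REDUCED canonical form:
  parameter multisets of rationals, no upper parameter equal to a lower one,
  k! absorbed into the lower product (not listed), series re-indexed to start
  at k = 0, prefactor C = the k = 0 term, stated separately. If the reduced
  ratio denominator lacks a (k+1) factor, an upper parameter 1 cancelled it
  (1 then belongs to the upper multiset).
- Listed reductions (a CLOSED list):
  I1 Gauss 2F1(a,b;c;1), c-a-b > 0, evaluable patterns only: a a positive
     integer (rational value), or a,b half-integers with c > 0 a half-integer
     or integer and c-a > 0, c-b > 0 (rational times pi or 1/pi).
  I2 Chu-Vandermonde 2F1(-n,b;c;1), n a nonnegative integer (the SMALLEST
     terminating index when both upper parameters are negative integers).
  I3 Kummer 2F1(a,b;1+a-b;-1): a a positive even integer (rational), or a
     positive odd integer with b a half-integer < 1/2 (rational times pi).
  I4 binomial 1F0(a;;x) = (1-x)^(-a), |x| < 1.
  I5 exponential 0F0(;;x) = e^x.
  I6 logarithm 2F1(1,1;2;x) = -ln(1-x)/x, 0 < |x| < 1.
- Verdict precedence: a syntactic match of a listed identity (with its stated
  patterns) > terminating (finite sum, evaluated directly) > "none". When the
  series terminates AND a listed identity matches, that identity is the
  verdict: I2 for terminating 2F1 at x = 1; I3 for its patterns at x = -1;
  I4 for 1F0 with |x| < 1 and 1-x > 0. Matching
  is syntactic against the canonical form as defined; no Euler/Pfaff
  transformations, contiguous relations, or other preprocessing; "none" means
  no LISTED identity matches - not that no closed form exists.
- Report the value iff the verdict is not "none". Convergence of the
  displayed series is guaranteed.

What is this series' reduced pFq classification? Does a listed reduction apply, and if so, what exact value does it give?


First insight: t_0 = 9/2 here, and the ratio is unreduced: k + 3/2 divides both sides (prefactor 9/2).
Ratio: r(k) = (-1) * (k-3/2) (k+3) / [(k+11/2) (k+1)] ; factor over Q: parameters, x = (-1), and C = 9/2.

Prefactor 9/2, argument -1: 2F1 with upper {-3/2, 3} over lower {11/2}. Verdict at x = -1: Kummer's theorem (I3) matches (x = -1; c = 11/2 equals 1+a-b for upper {-3/2, 3}: listed pattern). Sum: (2835/1024) * pi.


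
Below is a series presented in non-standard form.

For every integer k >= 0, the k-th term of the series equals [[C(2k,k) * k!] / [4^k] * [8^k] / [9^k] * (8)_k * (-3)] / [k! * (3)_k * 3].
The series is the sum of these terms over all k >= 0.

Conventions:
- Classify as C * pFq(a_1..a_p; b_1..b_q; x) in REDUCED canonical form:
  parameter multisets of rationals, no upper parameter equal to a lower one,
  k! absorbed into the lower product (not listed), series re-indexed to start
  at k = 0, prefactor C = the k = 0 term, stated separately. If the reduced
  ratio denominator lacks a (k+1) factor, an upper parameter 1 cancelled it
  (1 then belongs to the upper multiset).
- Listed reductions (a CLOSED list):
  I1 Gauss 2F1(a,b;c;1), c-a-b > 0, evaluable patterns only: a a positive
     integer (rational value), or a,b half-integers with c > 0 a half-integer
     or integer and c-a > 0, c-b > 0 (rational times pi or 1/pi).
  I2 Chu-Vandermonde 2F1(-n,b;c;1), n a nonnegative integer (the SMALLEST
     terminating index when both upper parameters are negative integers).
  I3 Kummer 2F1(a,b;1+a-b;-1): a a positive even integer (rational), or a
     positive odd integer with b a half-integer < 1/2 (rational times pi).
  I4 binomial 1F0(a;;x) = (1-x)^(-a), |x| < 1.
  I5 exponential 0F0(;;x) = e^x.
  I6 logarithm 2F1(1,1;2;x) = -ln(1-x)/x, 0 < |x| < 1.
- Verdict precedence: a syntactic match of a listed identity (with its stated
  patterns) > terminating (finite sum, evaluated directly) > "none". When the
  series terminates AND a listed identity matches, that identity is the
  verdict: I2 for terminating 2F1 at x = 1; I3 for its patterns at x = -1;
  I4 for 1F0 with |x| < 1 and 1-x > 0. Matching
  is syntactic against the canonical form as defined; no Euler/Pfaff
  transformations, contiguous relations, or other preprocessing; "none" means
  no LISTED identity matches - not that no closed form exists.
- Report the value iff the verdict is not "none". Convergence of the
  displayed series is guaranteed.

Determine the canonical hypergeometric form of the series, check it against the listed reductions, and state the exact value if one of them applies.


With C = -1: the canonical form is 2F1(1/2, 8; 3; 8/9). Verdict: none (x = 8/9): each listed identity misses the multisets {1/2, 8} ; {3}.

Structural cue: t_0 = -1 here, and the constant factors (prefactor -1) combine into one prefactor.
Step ratio: r(k) = (8/9) * (k+1/2) (k+8) / [(k+3) (k+1)] - rational in k. x = (8/9); t_0 = -1; negate the roots.


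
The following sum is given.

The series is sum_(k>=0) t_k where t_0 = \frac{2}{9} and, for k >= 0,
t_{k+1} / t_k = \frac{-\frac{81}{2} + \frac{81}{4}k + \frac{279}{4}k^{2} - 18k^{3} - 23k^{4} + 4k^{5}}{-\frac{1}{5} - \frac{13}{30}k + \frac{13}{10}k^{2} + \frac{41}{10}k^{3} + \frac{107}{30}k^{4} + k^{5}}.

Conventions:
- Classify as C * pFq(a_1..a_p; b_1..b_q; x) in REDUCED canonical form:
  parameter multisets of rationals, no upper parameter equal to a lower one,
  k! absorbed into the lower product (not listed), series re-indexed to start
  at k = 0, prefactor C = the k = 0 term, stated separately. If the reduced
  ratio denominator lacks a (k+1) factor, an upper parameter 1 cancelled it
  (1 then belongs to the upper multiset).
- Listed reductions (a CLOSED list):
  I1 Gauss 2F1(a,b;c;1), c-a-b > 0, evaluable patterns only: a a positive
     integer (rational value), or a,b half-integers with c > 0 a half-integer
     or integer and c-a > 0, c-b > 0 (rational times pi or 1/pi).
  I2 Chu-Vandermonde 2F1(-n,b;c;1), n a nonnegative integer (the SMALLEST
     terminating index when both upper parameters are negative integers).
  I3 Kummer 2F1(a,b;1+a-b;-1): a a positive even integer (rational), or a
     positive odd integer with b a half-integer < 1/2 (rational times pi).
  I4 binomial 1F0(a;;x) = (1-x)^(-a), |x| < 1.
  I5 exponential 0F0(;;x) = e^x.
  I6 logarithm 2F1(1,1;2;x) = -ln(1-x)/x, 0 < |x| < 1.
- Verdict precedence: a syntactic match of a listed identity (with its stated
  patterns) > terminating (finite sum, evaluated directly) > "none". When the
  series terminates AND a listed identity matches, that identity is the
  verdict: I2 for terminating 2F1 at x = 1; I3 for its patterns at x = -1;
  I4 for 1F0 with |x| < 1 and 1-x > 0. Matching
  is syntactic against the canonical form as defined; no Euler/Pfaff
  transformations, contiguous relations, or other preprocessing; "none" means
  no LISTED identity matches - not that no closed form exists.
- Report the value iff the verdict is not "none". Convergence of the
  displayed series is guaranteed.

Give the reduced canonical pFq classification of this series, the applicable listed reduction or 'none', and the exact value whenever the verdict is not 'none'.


With C = \frac{2}{9}: the canonical form is 3F2(-6, -\frac{3}{2}, -\frac{3}{4}; -\frac{1}{3}, \frac{2}{5}; 4). Verdict: terminating at k = 6: the factor (-6)_k kills every later term; summing the 7 survivors is exact. Sum: \frac{178231101787}{2123218944}.

Key step: t_0 being \frac{2}{9}, the parameter 1 appears in both the upper and lower lists and cancels (alongside the other common factor).
Step ratio: r(k) = 4 * (k-6) (k-\frac{3}{2}) (k-\frac{3}{4}) / [(k-\frac{1}{3}) (k+\frac{2}{5}) (k+1)] - rational in k. x = 4; t_0 = \frac{2}{9}; negate the roots.


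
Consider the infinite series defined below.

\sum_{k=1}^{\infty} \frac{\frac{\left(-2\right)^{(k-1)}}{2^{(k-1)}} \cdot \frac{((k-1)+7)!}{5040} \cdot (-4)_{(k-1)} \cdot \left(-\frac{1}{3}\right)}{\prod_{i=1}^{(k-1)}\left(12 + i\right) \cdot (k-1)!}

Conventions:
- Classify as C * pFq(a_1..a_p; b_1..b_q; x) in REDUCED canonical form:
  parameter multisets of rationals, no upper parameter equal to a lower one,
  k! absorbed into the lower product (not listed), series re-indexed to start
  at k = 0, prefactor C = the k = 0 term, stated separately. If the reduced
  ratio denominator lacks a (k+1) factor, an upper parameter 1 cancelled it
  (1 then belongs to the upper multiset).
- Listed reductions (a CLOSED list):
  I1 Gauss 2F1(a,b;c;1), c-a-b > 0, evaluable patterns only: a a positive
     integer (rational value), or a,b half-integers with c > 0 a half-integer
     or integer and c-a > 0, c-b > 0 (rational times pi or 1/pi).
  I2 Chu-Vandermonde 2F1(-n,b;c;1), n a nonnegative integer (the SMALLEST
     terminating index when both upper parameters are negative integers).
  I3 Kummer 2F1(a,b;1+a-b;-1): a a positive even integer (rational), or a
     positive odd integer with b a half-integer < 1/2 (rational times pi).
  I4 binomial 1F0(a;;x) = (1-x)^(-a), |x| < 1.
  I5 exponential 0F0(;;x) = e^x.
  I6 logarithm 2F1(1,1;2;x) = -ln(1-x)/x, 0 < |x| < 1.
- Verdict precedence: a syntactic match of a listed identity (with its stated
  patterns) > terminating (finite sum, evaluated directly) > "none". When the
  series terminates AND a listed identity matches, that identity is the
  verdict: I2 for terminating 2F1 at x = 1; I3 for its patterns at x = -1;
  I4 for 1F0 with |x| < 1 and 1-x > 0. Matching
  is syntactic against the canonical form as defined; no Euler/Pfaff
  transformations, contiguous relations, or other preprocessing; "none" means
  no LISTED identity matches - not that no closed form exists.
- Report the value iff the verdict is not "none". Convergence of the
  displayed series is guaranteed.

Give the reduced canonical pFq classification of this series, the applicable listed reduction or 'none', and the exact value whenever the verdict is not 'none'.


This is -\frac{1}{3} * 2F1(-4, 8; 13; -1) in reduced canonical form. Verdict: Kummer (I3) fires (x = -1; c = 13 equals 1+a-b for upper {-4, 8}: listed pattern). Sum: -\frac{33}{14}.

Key observation: t_0 = -\frac{1}{3} here, and the two k-th powers (C = -1/3) combine into one argument.
Step ratio: r(k) = -1 * (k-4) (k+8) / [(k+13) (k+1)] - rational in k, leading ratio -1; with t_0 = -\frac{1}{3}, classification follows.


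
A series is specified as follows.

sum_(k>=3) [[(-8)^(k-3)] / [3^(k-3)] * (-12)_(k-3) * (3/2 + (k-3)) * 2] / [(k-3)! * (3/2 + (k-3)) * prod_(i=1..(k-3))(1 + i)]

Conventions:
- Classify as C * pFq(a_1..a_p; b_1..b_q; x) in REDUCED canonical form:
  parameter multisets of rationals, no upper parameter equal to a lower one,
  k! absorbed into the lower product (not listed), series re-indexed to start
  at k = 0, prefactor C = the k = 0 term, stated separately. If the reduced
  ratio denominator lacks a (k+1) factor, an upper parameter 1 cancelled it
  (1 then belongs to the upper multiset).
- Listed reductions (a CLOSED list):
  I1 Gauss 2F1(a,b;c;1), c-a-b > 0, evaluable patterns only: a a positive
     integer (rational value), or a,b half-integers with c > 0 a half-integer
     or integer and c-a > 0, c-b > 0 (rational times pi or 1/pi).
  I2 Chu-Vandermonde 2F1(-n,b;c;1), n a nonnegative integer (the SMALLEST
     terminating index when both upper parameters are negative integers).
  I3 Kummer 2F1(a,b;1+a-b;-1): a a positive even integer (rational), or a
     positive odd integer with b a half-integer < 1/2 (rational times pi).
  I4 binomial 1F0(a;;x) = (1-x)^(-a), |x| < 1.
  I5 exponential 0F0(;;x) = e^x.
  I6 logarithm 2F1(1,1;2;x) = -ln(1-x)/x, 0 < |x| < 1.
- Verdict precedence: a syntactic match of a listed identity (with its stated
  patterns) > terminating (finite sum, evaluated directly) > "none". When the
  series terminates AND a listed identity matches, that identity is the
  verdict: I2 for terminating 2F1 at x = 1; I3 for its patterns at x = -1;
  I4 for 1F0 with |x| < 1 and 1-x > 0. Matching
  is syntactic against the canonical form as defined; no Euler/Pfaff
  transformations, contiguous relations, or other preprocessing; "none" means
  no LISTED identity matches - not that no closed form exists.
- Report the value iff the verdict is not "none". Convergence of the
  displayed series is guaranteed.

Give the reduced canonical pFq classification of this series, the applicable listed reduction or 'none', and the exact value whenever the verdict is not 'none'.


Reduced: x = -8/3, 1F1, upper = {-12}, lower = {2}, C = 2. Verdict: terminating at k = 12: the factor (-12)_k kills every later term; summing the 13 survivors is exact. Hence: 4619236590188774/3231732579075.

Structural cue: t_0 being 2, the two geometric factors (prefactor 2) combine into one argument.
Step ratio: r(k) = (-8/3) * (k-12) / [(k+2) (k+1)] - rational in k, leading ratio (-8/3); with t_0 = 2, classification follows.
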